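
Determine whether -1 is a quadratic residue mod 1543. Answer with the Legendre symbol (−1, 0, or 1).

First reduce: -1 ≡ 1542 (mod 1543).
Pull out 2: since 1543 ≡ 7 (mod 8), (2/1543) = +1.
Reciprocity: 771 ≡ 3 and 1543 ≡ 3 (mod 4), so (771/1543) = −(1543/771).
Reduce top mod 771: now compute (1/771).
Reached (1/771) = 1. Collecting the sign flips along the way, the symbol is -1.

-1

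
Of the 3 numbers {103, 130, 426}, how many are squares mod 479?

2

(103/479) = +1 → QR.
(130/479) = -1 → non-residue.
(426/479) = +1 → QR.
Total quadratic residues among the 3: 2.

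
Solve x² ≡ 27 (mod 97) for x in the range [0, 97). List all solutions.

30, 67

97 ≡ 1 (mod 4), so we find a root by search.
Trying successive values, 30² = 900 ≡ 27 (mod 97). The other root is 97 − 30 = 67.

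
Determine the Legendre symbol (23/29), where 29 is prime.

1

Euler's criterion: (23/29) ≡ 23^14 (mod 29).
23^2 ≡ 7 (mod 29)
23^4 ≡ 20 (mod 29)
23^8 ≡ 23 (mod 29)
23^14 = 23^(8+4+2) ≡ 1 (mod 29).
Result is 1, so (23/29) = 1.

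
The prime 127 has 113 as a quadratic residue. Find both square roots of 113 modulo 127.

42, 85

Since 127 ≡ 3 (mod 4), a square root of 113 is 113^((127+1)/4) = 113^32 mod 127.
Repeated squaring: 113^2≡69, 113^4≡62, 113^8≡34, 113^16≡13, 113^32≡42 (mod 127).
113^32 = 113^(32) ≡ 42 (mod 127).
Check: 42² = 1764 ≡ 113 (mod 127). The two roots are 42 and 85.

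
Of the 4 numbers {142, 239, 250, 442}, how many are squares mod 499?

2

(142/499) = +1 → QR.
(239/499) = +1 → QR.
(250/499) = -1 → non-residue.
(442/499) = -1 → non-residue.
Total quadratic residues among the 4: 2.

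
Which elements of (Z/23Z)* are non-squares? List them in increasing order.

Square k = 1,…,11 (k and 23−k give the same square):
1²=1, 2²=4, 3²=9, 4²=16, 5²≡2, 6²≡13, 7²≡3, 8²≡18, 9²≡12, 10²≡8, 11²≡6 (mod 23).
The residues are {1, 2, 3, 4, 6, 8, 9, 12, 13, 16, 18}; the non-residues are the remaining 11 nonzero classes.

5,7,10,11,14,15,17,19,20,21,22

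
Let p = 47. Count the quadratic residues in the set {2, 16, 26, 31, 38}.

2

(2/47) = +1 → QR.
(16/47) = +1 → QR.
(26/47) = -1 → non-residue.
(31/47) = -1 → non-residue.
(38/47) = -1 → non-residue.
Total quadratic residues among the 5: 2.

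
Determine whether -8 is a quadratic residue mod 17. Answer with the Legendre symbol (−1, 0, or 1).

1

Euler's criterion: (-8/17) ≡ 9^8 (mod 17).
9^2 ≡ 13 (mod 17)
9^4 ≡ 16 (mod 17)
9^8 ≡ 1 (mod 17)
9^8 = 9^(8) ≡ 1 (mod 17).
Result is 1, so (-8/17) = 1.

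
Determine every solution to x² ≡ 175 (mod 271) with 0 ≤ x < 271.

Since 271 ≡ 3 (mod 4), a square root of 175 is 175^((271+1)/4) = 175^68 mod 271.
Repeated squaring: 175^2≡2, 175^4≡4, 175^8≡16, 175^16≡256, 175^32≡225, 175^64≡219 (mod 271).
175^68 = 175^(64+4) ≡ 63 (mod 271).
Check: 63² = 3969 ≡ 175 (mod 271). The two roots are 63 and 208.

63, 208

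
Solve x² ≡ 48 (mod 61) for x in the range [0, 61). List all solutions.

61 ≡ 1 (mod 4), so we find a root by search.
Trying successive values, 29² = 841 ≡ 48 (mod 61). The other root is 61 − 29 = 32.

29, 32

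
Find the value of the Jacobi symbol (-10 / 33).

First reduce: -10 ≡ 23 (mod 33).
Reciprocity: 23 ≡ 3 and 33 ≡ 1 (mod 4), so (23/33) = +(33/23).
Reduce top mod 23: now compute (10/23).
Pull out 2: since 23 ≡ 7 (mod 8), (2/23) = +1.
Reciprocity: 5 ≡ 1 and 23 ≡ 3 (mod 4), so (5/23) = +(23/5).
Reduce top mod 5: now compute (3/5).
Reciprocity: 3 ≡ 3 and 5 ≡ 1 (mod 4), so (3/5) = +(5/3).
Reduce top mod 3: now compute (2/3).
Pull out 2: since 3 ≡ 3 (mod 8), (2/3) = -1.
Reached (1/3) = 1. Collecting the sign flips along the way, the symbol is -1.

-1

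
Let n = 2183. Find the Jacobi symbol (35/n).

Reciprocity: 35 ≡ 3 and 2183 ≡ 3 (mod 4), so (35/2183) = −(2183/35).
Reduce top mod 35: now compute (13/35).
Reciprocity: 13 ≡ 1 and 35 ≡ 3 (mod 4), so (13/35) = +(35/13).
Reduce top mod 13: now compute (9/13).
Reciprocity: 9 ≡ 1 and 13 ≡ 1 (mod 4), so (9/13) = +(13/9).
Reduce top mod 9: now compute (4/9).
Pull out 2^2: since 9 ≡ 1 (mod 8), (2/9) = +1, so (2/9)^2 = +1.
Reached (1/9) = 1. Collecting the sign flips along the way, the symbol is -1.

-1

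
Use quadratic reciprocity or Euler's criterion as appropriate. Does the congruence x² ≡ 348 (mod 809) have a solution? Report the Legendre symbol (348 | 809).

1

Euler's criterion: (348/809) ≡ 348^404 (mod 809).
348^2 ≡ 563 (mod 809)
348^4 ≡ 650 (mod 809)
348^8 ≡ 202 (mod 809)
348^16 ≡ 354 (mod 809)
348^32 ≡ 730 (mod 809)
348^64 ≡ 578 (mod 809)
348^128 ≡ 776 (mod 809)
348^256 ≡ 280 (mod 809)
348^404 = 348^(256+128+16+4) ≡ 1 (mod 809).
Result is 1, so (348/809) = 1.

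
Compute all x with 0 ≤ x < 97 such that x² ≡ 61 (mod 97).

97 ≡ 1 (mod 4), so we find a root by search.
Trying successive values, 35² = 1225 ≡ 61 (mod 97). The other root is 97 − 35 = 62.

35, 62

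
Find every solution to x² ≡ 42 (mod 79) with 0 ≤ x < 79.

11, 68

Since 79 ≡ 3 (mod 4), a square root of 42 is 42^((79+1)/4) = 42^20 mod 79.
Repeated squaring: 42^2≡26, 42^4≡44, 42^8≡40, 42^16≡20 (mod 79).
42^20 = 42^(16+4) ≡ 11 (mod 79).
Check: 11² = 121 ≡ 42 (mod 79). The two roots are 11 and 68.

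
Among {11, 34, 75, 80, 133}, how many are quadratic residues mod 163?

2

(11/163) = -1 → non-residue.
(34/163) = +1 → QR.
(75/163) = -1 → non-residue.
(80/163) = -1 → non-residue.
(133/163) = +1 → QR.
Total quadratic residues among the 5: 2.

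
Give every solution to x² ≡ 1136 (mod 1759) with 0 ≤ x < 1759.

Since 1759 ≡ 3 (mod 4), a square root of 1136 is 1136^((1759+1)/4) = 1136^440 mod 1759.
Repeated squaring: 1136^2≡1149, 1136^4≡951, 1136^8≡275, 1136^16≡1747, 1136^32≡144, 1136^64≡1387, 1136^128≡1182, 1136^256≡478 (mod 1759).
1136^440 = 1136^(256+128+32+16+8) ≡ 355 (mod 1759).
Check: 355² = 126025 ≡ 1136 (mod 1759). The two roots are 355 and 1404.

355, 1404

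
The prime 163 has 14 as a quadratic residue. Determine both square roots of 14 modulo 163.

Since 163 ≡ 3 (mod 4), a square root of 14 is 14^((163+1)/4) = 14^41 mod 163.
Repeated squaring: 14^2≡33, 14^4≡111, 14^8≡96, 14^16≡88, 14^32≡83 (mod 163).
14^41 = 14^(32+8+1) ≡ 60 (mod 163).
Check: 60² = 3600 ≡ 14 (mod 163). The two roots are 60 and 103.

60, 103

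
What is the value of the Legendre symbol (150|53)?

1

Euler's criterion: (150/53) ≡ 44^26 (mod 53).
44^2 ≡ 28 (mod 53)
44^4 ≡ 42 (mod 53)
44^8 ≡ 15 (mod 53)
44^16 ≡ 13 (mod 53)
44^26 = 44^(16+8+2) ≡ 1 (mod 53).
Result is 1, so (150/53) = 1.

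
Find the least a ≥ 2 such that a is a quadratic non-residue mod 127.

(2/127) = +1, so 2 is a residue.
(3/127) = −1, so 3 is the smallest positive non-residue mod 127.

3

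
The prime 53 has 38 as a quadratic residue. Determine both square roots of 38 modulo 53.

12, 41

53 ≡ 1 (mod 4), so we find a root by search.
Trying successive values, 12² = 144 ≡ 38 (mod 53). The other root is 53 − 12 = 41.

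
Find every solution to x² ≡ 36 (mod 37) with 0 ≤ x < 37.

37 ≡ 1 (mod 4), so we find a root by search.
Trying successive values, 6² = 36 ≡ 36 (mod 37). The other root is 37 − 6 = 31.

6, 31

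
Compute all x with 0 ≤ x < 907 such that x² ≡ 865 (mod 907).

310, 597

Since 907 ≡ 3 (mod 4), a square root of 865 is 865^((907+1)/4) = 865^227 mod 907.
Repeated squaring: 865^2≡857, 865^4≡686, 865^8≡770, 865^16≡629, 865^32≡189, 865^64≡348, 865^128≡473 (mod 907).
865^227 = 865^(128+64+32+2+1) ≡ 597 (mod 907).
Check: 597² = 356409 ≡ 865 (mod 907). The two roots are 310 and 597.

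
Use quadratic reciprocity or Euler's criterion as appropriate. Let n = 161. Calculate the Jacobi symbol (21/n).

Reciprocity: 21 ≡ 1 and 161 ≡ 1 (mod 4), so (21/161) = +(161/21).
Reduce top mod 21: now compute (14/21).
Pull out 2: since 21 ≡ 5 (mod 8), (2/21) = -1.
Reciprocity: 7 ≡ 3 and 21 ≡ 1 (mod 4), so (7/21) = +(21/7).
Reduce top mod 7: now compute (0/7).
Top reduces to 0: gcd > 1, so the symbol is 0.

0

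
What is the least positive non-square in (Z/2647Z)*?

(2/2647) = +1, so 2 is a residue.
(3/2647) = −1, so 3 is the smallest positive non-residue mod 2647.

3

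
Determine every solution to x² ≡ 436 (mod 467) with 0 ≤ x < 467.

48, 419

Since 467 ≡ 3 (mod 4), a square root of 436 is 436^((467+1)/4) = 436^117 mod 467.
Repeated squaring: 436^2≡27, 436^4≡262, 436^8≡462, 436^16≡25, 436^32≡158, 436^64≡213 (mod 467).
436^117 = 436^(64+32+16+4+1) ≡ 48 (mod 467).
Check: 48² = 2304 ≡ 436 (mod 467). The two roots are 48 and 419.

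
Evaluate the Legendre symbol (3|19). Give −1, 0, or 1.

-1

Euler's criterion: (3/19) ≡ 3^9 (mod 19).
3^2 ≡ 9 (mod 19)
3^4 ≡ 5 (mod 19)
3^8 ≡ 6 (mod 19)
3^9 = 3^(8+1) ≡ 18 (mod 19).
Result is 18 ≡ −1, so (3/19) = −1.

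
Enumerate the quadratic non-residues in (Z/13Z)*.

Square k = 1,…,6 (k and 13−k give the same square):
1²=1, 2²=4, 3²=9, 4²≡3, 5²≡12, 6²≡10 (mod 13).
The residues are {1, 3, 4, 9, 10, 12}; the non-residues are the remaining 6 nonzero classes.

2,5,6,7,8,11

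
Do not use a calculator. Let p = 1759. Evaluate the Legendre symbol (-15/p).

First reduce: -15 ≡ 1744 (mod 1759).
Pull out 2^4: since 1759 ≡ 7 (mod 8), (2/1759) = +1, so (2/1759)^4 = +1.
Reciprocity: 109 ≡ 1 and 1759 ≡ 3 (mod 4), so (109/1759) = +(1759/109).
Reduce top mod 109: now compute (15/109).
Reciprocity: 15 ≡ 3 and 109 ≡ 1 (mod 4), so (15/109) = +(109/15).
Reduce top mod 15: now compute (4/15).
Pull out 2^2: since 15 ≡ 7 (mod 8), (2/15) = +1, so (2/15)^2 = +1.
Reached (1/15) = 1. Collecting the sign flips along the way, the symbol is +1.

1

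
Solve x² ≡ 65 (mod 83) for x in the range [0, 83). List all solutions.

Since 83 ≡ 3 (mod 4), a square root of 65 is 65^((83+1)/4) = 65^21 mod 83.
Repeated squaring: 65^2≡75, 65^4≡64, 65^8≡29, 65^16≡11 (mod 83).
65^21 = 65^(16+4+1) ≡ 27 (mod 83).
Check: 27² = 729 ≡ 65 (mod 83). The two roots are 27 and 56.

27, 56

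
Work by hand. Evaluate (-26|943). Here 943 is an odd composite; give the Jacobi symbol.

1

First reduce: -26 ≡ 917 (mod 943).
Reciprocity: 917 ≡ 1 and 943 ≡ 3 (mod 4), so (917/943) = +(943/917).
Reduce top mod 917: now compute (26/917).
Pull out 2: since 917 ≡ 5 (mod 8), (2/917) = -1.
Reciprocity: 13 ≡ 1 and 917 ≡ 1 (mod 4), so (13/917) = +(917/13).
Reduce top mod 13: now compute (7/13).
Reciprocity: 7 ≡ 3 and 13 ≡ 1 (mod 4), so (7/13) = +(13/7).
Reduce top mod 7: now compute (6/7).
Pull out 2: since 7 ≡ 7 (mod 8), (2/7) = +1.
Reciprocity: 3 ≡ 3 and 7 ≡ 3 (mod 4), so (3/7) = −(7/3).
Reduce top mod 3: now compute (1/3).
Reached (1/3) = 1. Collecting the sign flips along the way, the symbol is +1.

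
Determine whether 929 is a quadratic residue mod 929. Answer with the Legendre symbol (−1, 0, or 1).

First reduce: 929 ≡ 0 (mod 929).
Top reduces to 0: gcd > 1, so the symbol is 0.

0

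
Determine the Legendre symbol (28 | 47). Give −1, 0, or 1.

Pull out 2^2: since 47 ≡ 7 (mod 8), (2/47) = +1, so (2/47)^2 = +1.
Reciprocity: 7 ≡ 3 and 47 ≡ 3 (mod 4), so (7/47) = −(47/7).
Reduce top mod 7: now compute (5/7).
Reciprocity: 5 ≡ 1 and 7 ≡ 3 (mod 4), so (5/7) = +(7/5).
Reduce top mod 5: now compute (2/5).
Pull out 2: since 5 ≡ 5 (mod 8), (2/5) = -1.
Reached (1/5) = 1. Collecting the sign flips along the way, the symbol is +1.

1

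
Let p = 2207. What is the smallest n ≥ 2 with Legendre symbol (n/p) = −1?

5

(2/2207) = +1, so 2 is a residue.
(3/2207) = +1, so 3 is a residue.
(4/2207) = +1, so 4 is a residue.
(5/2207) = −1, so 5 is the smallest positive non-residue mod 2207.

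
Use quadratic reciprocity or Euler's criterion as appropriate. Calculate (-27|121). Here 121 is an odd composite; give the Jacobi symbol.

First reduce: -27 ≡ 94 (mod 121).
Pull out 2: since 121 ≡ 1 (mod 8), (2/121) = +1.
Reciprocity: 47 ≡ 3 and 121 ≡ 1 (mod 4), so (47/121) = +(121/47).
Reduce top mod 47: now compute (27/47).
Reciprocity: 27 ≡ 3 and 47 ≡ 3 (mod 4), so (27/47) = −(47/27).
Reduce top mod 27: now compute (20/27).
Pull out 2^2: since 27 ≡ 3 (mod 8), (2/27) = -1, so (2/27)^2 = +1.
Reciprocity: 5 ≡ 1 and 27 ≡ 3 (mod 4), so (5/27) = +(27/5).
Reduce top mod 5: now compute (2/5).
Pull out 2: since 5 ≡ 5 (mod 8), (2/5) = -1.
Reached (1/5) = 1. Collecting the sign flips along the way, the symbol is +1.

1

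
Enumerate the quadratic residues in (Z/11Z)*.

1, 3, 4, 5, 9

Square k = 1,…,5 (k and 11−k give the same square):
1²=1, 2²=4, 3²=9, 4²≡5, 5²≡3 (mod 11).
So the quadratic residues mod 11 are {1, 3, 4, 5, 9}.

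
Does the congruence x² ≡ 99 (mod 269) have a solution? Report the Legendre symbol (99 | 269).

1

Reciprocity: 99 ≡ 3 and 269 ≡ 1 (mod 4), so (99/269) = +(269/99).
Reduce top mod 99: now compute (71/99).
Reciprocity: 71 ≡ 3 and 99 ≡ 3 (mod 4), so (71/99) = −(99/71).
Reduce top mod 71: now compute (28/71).
Pull out 2^2: since 71 ≡ 7 (mod 8), (2/71) = +1, so (2/71)^2 = +1.
Reciprocity: 7 ≡ 3 and 71 ≡ 3 (mod 4), so (7/71) = −(71/7).
Reduce top mod 7: now compute (1/7).
Reached (1/7) = 1. Collecting the sign flips along the way, the symbol is +1.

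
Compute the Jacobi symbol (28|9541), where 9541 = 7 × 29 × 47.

Pull out 2^2: since 9541 ≡ 5 (mod 8), (2/9541) = -1, so (2/9541)^2 = +1.
Reciprocity: 7 ≡ 3 and 9541 ≡ 1 (mod 4), so (7/9541) = +(9541/7).
Reduce top mod 7: now compute (0/7).
Top reduces to 0: gcd > 1, so the symbol is 0.

0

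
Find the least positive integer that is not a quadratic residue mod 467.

2

(2/467) = −1, so 2 is the smallest positive non-residue mod 467.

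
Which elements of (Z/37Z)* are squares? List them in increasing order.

Square k = 1,…,18 (k and 37−k give the same square):
1²=1, 2²=4, 3²=9, 4²=16, 5²=25, 6²=36, 7²≡12, 8²≡27, 9²≡7, 10²≡26, 11²≡10, 12²≡33, 13²≡21, 14²≡11, 15²≡3, 16²≡34, 17²≡30, 18²≡28 (mod 37).
So the quadratic residues mod 37 are {1, 3, 4, 7, 9, 10, 11, 12, 16, 21, 25, 26, 27, 28, 30, 33, 34, 36}.

1 3 4 7 9 10 11 12 16 21 25 26 27 28 30 33 34 36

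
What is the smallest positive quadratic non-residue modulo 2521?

(2/2521) = +1, so 2 is a residue.
(3/2521) = +1, so 3 is a residue.
(4/2521) = +1, so 4 is a residue.
(5/2521) = +1, so 5 is a residue.
(6/2521) = +1, so 6 is a residue.
(7/2521) = +1, so 7 is a residue.
(8/2521) = +1, so 8 is a residue.
(9/2521) = +1, so 9 is a residue.
(10/2521) = +1, so 10 is a residue.
(11/2521) = −1, so 11 is the smallest positive non-residue mod 2521.

11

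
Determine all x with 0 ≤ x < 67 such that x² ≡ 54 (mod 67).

11, 56

Since 67 ≡ 3 (mod 4), a square root of 54 is 54^((67+1)/4) = 54^17 mod 67.
Repeated squaring: 54^2≡35, 54^4≡19, 54^8≡26, 54^16≡6 (mod 67).
54^17 = 54^(16+1) ≡ 56 (mod 67).
Check: 56² = 3136 ≡ 54 (mod 67). The two roots are 11 and 56.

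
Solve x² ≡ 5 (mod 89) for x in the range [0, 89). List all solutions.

19, 70

89 ≡ 1 (mod 4), so we find a root by search.
Trying successive values, 19² = 361 ≡ 5 (mod 89). The other root is 89 − 19 = 70.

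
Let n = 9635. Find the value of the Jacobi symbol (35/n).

Reciprocity: 35 ≡ 3 and 9635 ≡ 3 (mod 4), so (35/9635) = −(9635/35).
Reduce top mod 35: now compute (10/35).
Pull out 2: since 35 ≡ 3 (mod 8), (2/35) = -1.
Reciprocity: 5 ≡ 1 and 35 ≡ 3 (mod 4), so (5/35) = +(35/5).
Reduce top mod 5: now compute (0/5).
Top reduces to 0: gcd > 1, so the symbol is 0.

0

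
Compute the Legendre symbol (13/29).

Reciprocity: 13 ≡ 1 and 29 ≡ 1 (mod 4), so (13/29) = +(29/13).
Reduce top mod 13: now compute (3/13).
Reciprocity: 3 ≡ 3 and 13 ≡ 1 (mod 4), so (3/13) = +(13/3).
Reduce top mod 3: now compute (1/3).
Reached (1/3) = 1. Collecting the sign flips along the way, the symbol is +1.

1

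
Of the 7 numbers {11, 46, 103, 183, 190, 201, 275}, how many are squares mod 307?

(11/307) = +1 → QR.
(46/307) = +1 → QR.
(103/307) = +1 → QR.
(183/307) = +1 → QR.
(190/307) = +1 → QR.
(201/307) = +1 → QR.
(275/307) = +1 → QR.
Total quadratic residues among the 7: 7.

7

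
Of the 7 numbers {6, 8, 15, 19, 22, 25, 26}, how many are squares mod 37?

2

(6/37) = -1 → non-residue.
(8/37) = -1 → non-residue.
(15/37) = -1 → non-residue.
(19/37) = -1 → non-residue.
(22/37) = -1 → non-residue.
(25/37) = +1 → QR.
(26/37) = +1 → QR.
Total quadratic residues among the 7: 2.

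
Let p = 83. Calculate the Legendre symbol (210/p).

First reduce: 210 ≡ 44 (mod 83).
Pull out 2^2: since 83 ≡ 3 (mod 8), (2/83) = -1, so (2/83)^2 = +1.
Reciprocity: 11 ≡ 3 and 83 ≡ 3 (mod 4), so (11/83) = −(83/11).
Reduce top mod 11: now compute (6/11).
Pull out 2: since 11 ≡ 3 (mod 8), (2/11) = -1.
Reciprocity: 3 ≡ 3 and 11 ≡ 3 (mod 4), so (3/11) = −(11/3).
Reduce top mod 3: now compute (2/3).
Pull out 2: since 3 ≡ 3 (mod 8), (2/3) = -1.
Reached (1/3) = 1. Collecting the sign flips along the way, the symbol is +1.

1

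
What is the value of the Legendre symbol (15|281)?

-1

Reciprocity: 15 ≡ 3 and 281 ≡ 1 (mod 4), so (15/281) = +(281/15).
Reduce top mod 15: now compute (11/15).
Reciprocity: 11 ≡ 3 and 15 ≡ 3 (mod 4), so (11/15) = −(15/11).
Reduce top mod 11: now compute (4/11).
Pull out 2^2: since 11 ≡ 3 (mod 8), (2/11) = -1, so (2/11)^2 = +1.
Reached (1/11) = 1. Collecting the sign flips along the way, the symbol is -1.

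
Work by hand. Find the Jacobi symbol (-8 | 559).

-1

First reduce: -8 ≡ 551 (mod 559).
Reciprocity: 551 ≡ 3 and 559 ≡ 3 (mod 4), so (551/559) = −(559/551).
Reduce top mod 551: now compute (8/551).
Pull out 2^3: since 551 ≡ 7 (mod 8), (2/551) = +1, so (2/551)^3 = +1.
Reached (1/551) = 1. Collecting the sign flips along the way, the symbol is -1.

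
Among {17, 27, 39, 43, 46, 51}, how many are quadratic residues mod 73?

2

(17/73) = -1 → non-residue.
(27/73) = +1 → QR.
(39/73) = -1 → non-residue.
(43/73) = -1 → non-residue.
(46/73) = +1 → QR.
(51/73) = -1 → non-residue.
Total quadratic residues among the 6: 2.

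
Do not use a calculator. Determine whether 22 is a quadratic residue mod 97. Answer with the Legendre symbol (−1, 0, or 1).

1

Pull out 2: since 97 ≡ 1 (mod 8), (2/97) = +1.
Reciprocity: 11 ≡ 3 and 97 ≡ 1 (mod 4), so (11/97) = +(97/11).
Reduce top mod 11: now compute (9/11).
Reciprocity: 9 ≡ 1 and 11 ≡ 3 (mod 4), so (9/11) = +(11/9).
Reduce top mod 9: now compute (2/9).
Pull out 2: since 9 ≡ 1 (mod 8), (2/9) = +1.
Reached (1/9) = 1. Collecting the sign flips along the way, the symbol is +1.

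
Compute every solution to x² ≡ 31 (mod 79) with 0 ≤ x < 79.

Since 79 ≡ 3 (mod 4), a square root of 31 is 31^((79+1)/4) = 31^20 mod 79.
Repeated squaring: 31^2≡13, 31^4≡11, 31^8≡42, 31^16≡26 (mod 79).
31^20 = 31^(16+4) ≡ 49 (mod 79).
Check: 49² = 2401 ≡ 31 (mod 79). The two roots are 30 and 49.

30, 49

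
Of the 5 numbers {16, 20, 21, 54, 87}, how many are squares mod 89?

4

(16/89) = +1 → QR.
(20/89) = +1 → QR.
(21/89) = +1 → QR.
(54/89) = -1 → non-residue.
(87/89) = +1 → QR.
Total quadratic residues among the 5: 4.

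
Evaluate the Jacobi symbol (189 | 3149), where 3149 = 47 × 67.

1

Reciprocity: 189 ≡ 1 and 3149 ≡ 1 (mod 4), so (189/3149) = +(3149/189).
Reduce top mod 189: now compute (125/189).
Reciprocity: 125 ≡ 1 and 189 ≡ 1 (mod 4), so (125/189) = +(189/125).
Reduce top mod 125: now compute (64/125).
Pull out 2^6: since 125 ≡ 5 (mod 8), (2/125) = -1, so (2/125)^6 = +1.
Reached (1/125) = 1. Collecting the sign flips along the way, the symbol is +1.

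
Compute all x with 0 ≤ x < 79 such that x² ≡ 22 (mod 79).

38, 41

Since 79 ≡ 3 (mod 4), a square root of 22 is 22^((79+1)/4) = 22^20 mod 79.
Repeated squaring: 22^2≡10, 22^4≡21, 22^8≡46, 22^16≡62 (mod 79).
22^20 = 22^(16+4) ≡ 38 (mod 79).
Check: 38² = 1444 ≡ 22 (mod 79). The two roots are 38 and 41.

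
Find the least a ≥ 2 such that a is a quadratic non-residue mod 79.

3

(2/79) = +1, so 2 is a residue.
(3/79) = −1, so 3 is the smallest positive non-residue mod 79.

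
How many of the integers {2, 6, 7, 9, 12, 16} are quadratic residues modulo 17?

(2/17) = +1 → QR.
(6/17) = -1 → non-residue.
(7/17) = -1 → non-residue.
(9/17) = +1 → QR.
(12/17) = -1 → non-residue.
(16/17) = +1 → QR.
Total quadratic residues among the 6: 3.

3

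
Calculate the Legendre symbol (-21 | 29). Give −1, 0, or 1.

-1

Euler's criterion: (-21/29) ≡ 8^14 (mod 29).
8^2 ≡ 6 (mod 29)
8^4 ≡ 7 (mod 29)
8^8 ≡ 20 (mod 29)
8^14 = 8^(8+4+2) ≡ 28 (mod 29).
Result is 28 ≡ −1, so (-21/29) = −1.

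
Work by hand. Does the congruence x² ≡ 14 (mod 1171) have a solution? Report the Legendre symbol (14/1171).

Pull out 2: since 1171 ≡ 3 (mod 8), (2/1171) = -1.
Reciprocity: 7 ≡ 3 and 1171 ≡ 3 (mod 4), so (7/1171) = −(1171/7).
Reduce top mod 7: now compute (2/7).
Pull out 2: since 7 ≡ 7 (mod 8), (2/7) = +1.
Reached (1/7) = 1. Collecting the sign flips along the way, the symbol is +1.

1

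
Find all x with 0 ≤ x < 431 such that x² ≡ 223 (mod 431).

53, 378

Since 431 ≡ 3 (mod 4), a square root of 223 is 223^((431+1)/4) = 223^108 mod 431.
Repeated squaring: 223^2≡164, 223^4≡174, 223^8≡106, 223^16≡30, 223^32≡38, 223^64≡151 (mod 431).
223^108 = 223^(64+32+8+4) ≡ 53 (mod 431).
Check: 53² = 2809 ≡ 223 (mod 431). The two roots are 53 and 378.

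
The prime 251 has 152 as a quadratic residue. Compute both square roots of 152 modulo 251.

34, 217

Since 251 ≡ 3 (mod 4), a square root of 152 is 152^((251+1)/4) = 152^63 mod 251.
Repeated squaring: 152^2≡12, 152^4≡144, 152^8≡154, 152^16≡122, 152^32≡75 (mod 251).
152^63 = 152^(32+16+8+4+2+1) ≡ 217 (mod 251).
Check: 217² = 47089 ≡ 152 (mod 251). The two roots are 34 and 217.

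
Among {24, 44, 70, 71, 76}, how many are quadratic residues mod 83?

(24/83) = -1 → non-residue.
(44/83) = +1 → QR.
(70/83) = +1 → QR.
(71/83) = -1 → non-residue.
(76/83) = -1 → non-residue.
Total quadratic residues among the 5: 2.

2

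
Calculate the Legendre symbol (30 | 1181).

Pull out 2: since 1181 ≡ 5 (mod 8), (2/1181) = -1.
Reciprocity: 15 ≡ 3 and 1181 ≡ 1 (mod 4), so (15/1181) = +(1181/15).
Reduce top mod 15: now compute (11/15).
Reciprocity: 11 ≡ 3 and 15 ≡ 3 (mod 4), so (11/15) = −(15/11).
Reduce top mod 11: now compute (4/11).
Pull out 2^2: since 11 ≡ 3 (mod 8), (2/11) = -1, so (2/11)^2 = +1.
Reached (1/11) = 1. Collecting the sign flips along the way, the symbol is +1.

1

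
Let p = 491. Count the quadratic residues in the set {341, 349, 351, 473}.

4

(341/491) = +1 → QR.
(349/491) = +1 → QR.
(351/491) = +1 → QR.
(473/491) = +1 → QR.
Total quadratic residues among the 4: 4.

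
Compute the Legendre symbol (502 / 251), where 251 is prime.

First reduce: 502 ≡ 0 (mod 251).
Top reduces to 0: gcd > 1, so the symbol is 0.

0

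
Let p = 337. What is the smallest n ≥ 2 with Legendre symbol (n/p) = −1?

(2/337) = +1, so 2 is a residue.
(3/337) = +1, so 3 is a residue.
(4/337) = +1, so 4 is a residue.
(5/337) = −1, so 5 is the smallest positive non-residue mod 337.

5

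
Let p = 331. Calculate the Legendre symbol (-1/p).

First reduce: -1 ≡ 330 (mod 331).
Pull out 2: since 331 ≡ 3 (mod 8), (2/331) = -1.
Reciprocity: 165 ≡ 1 and 331 ≡ 3 (mod 4), so (165/331) = +(331/165).
Reduce top mod 165: now compute (1/165).
Reached (1/165) = 1. Collecting the sign flips along the way, the symbol is -1.

-1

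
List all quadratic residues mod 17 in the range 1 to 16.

Square k = 1,…,8 (k and 17−k give the same square):
1²=1, 2²=4, 3²=9, 4²=16, 5²≡8, 6²≡2, 7²≡15, 8²≡13 (mod 17).
So the quadratic residues mod 17 are {1, 2, 4, 8, 9, 13, 15, 16}.

1, 2, 4, 8, 9, 13, 15, 16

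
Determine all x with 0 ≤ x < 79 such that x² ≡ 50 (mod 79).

34, 45

Since 79 ≡ 3 (mod 4), a square root of 50 is 50^((79+1)/4) = 50^20 mod 79.
Repeated squaring: 50^2≡51, 50^4≡73, 50^8≡36, 50^16≡32 (mod 79).
50^20 = 50^(16+4) ≡ 45 (mod 79).
Check: 45² = 2025 ≡ 50 (mod 79). The two roots are 34 and 45.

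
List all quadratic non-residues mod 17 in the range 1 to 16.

3 5 6 7 10 11 12 14

Square k = 1,…,8 (k and 17−k give the same square):
1²=1, 2²=4, 3²=9, 4²=16, 5²≡8, 6²≡2, 7²≡15, 8²≡13 (mod 17).
The residues are {1, 2, 4, 8, 9, 13, 15, 16}; the non-residues are the remaining 8 nonzero classes.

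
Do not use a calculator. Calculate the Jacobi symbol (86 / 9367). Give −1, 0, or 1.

-1

Pull out 2: since 9367 ≡ 7 (mod 8), (2/9367) = +1.
Reciprocity: 43 ≡ 3 and 9367 ≡ 3 (mod 4), so (43/9367) = −(9367/43).
Reduce top mod 43: now compute (36/43).
Pull out 2^2: since 43 ≡ 3 (mod 8), (2/43) = -1, so (2/43)^2 = +1.
Reciprocity: 9 ≡ 1 and 43 ≡ 3 (mod 4), so (9/43) = +(43/9).
Reduce top mod 9: now compute (7/9).
Reciprocity: 7 ≡ 3 and 9 ≡ 1 (mod 4), so (7/9) = +(9/7).
Reduce top mod 7: now compute (2/7).
Pull out 2: since 7 ≡ 7 (mod 8), (2/7) = +1.
Reached (1/7) = 1. Collecting the sign flips along the way, the symbol is -1.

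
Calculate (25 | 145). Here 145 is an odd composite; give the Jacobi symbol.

Reciprocity: 25 ≡ 1 and 145 ≡ 1 (mod 4), so (25/145) = +(145/25).
Reduce top mod 25: now compute (20/25).
Pull out 2^2: since 25 ≡ 1 (mod 8), (2/25) = +1, so (2/25)^2 = +1.
Reciprocity: 5 ≡ 1 and 25 ≡ 1 (mod 4), so (5/25) = +(25/5).
Reduce top mod 5: now compute (0/5).
Top reduces to 0: gcd > 1, so the symbol is 0.

0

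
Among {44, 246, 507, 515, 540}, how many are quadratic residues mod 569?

(44/569) = -1 → non-residue.
(246/569) = -1 → non-residue.
(507/569) = -1 → non-residue.
(515/569) = -1 → non-residue.
(540/569) = -1 → non-residue.
Total quadratic residues among the 5: 0.

0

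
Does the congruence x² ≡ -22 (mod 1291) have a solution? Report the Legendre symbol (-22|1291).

-1

First reduce: -22 ≡ 1269 (mod 1291).
Reciprocity: 1269 ≡ 1 and 1291 ≡ 3 (mod 4), so (1269/1291) = +(1291/1269).
Reduce top mod 1269: now compute (22/1269).
Pull out 2: since 1269 ≡ 5 (mod 8), (2/1269) = -1.
Reciprocity: 11 ≡ 3 and 1269 ≡ 1 (mod 4), so (11/1269) = +(1269/11).
Reduce top mod 11: now compute (4/11).
Pull out 2^2: since 11 ≡ 3 (mod 8), (2/11) = -1, so (2/11)^2 = +1.
Reached (1/11) = 1. Collecting the sign flips along the way, the symbol is -1.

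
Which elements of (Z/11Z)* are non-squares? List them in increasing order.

Square k = 1,…,5 (k and 11−k give the same square):
1²=1, 2²=4, 3²=9, 4²≡5, 5²≡3 (mod 11).
The residues are {1, 3, 4, 5, 9}; the non-residues are the remaining 5 nonzero classes.

2 6 7 8 10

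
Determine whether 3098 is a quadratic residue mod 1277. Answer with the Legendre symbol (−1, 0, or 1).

-1

First reduce: 3098 ≡ 544 (mod 1277).
Pull out 2^5: since 1277 ≡ 5 (mod 8), (2/1277) = -1, so (2/1277)^5 = -1.
Reciprocity: 17 ≡ 1 and 1277 ≡ 1 (mod 4), so (17/1277) = +(1277/17).
Reduce top mod 17: now compute (2/17).
Pull out 2: since 17 ≡ 1 (mod 8), (2/17) = +1.
Reached (1/17) = 1. Collecting the sign flips along the way, the symbol is -1.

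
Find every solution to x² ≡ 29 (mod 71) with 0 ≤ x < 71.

10, 61

Since 71 ≡ 3 (mod 4), a square root of 29 is 29^((71+1)/4) = 29^18 mod 71.
Repeated squaring: 29^2≡60, 29^4≡50, 29^8≡15, 29^16≡12 (mod 71).
29^18 = 29^(16+2) ≡ 10 (mod 71).
Check: 10² = 100 ≡ 29 (mod 71). The two roots are 10 and 61.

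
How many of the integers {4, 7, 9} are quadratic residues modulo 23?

(4/23) = +1 → QR.
(7/23) = -1 → non-residue.
(9/23) = +1 → QR.
Total quadratic residues among the 3: 2.

2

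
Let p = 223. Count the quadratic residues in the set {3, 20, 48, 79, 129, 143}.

(3/223) = -1 → non-residue.
(20/223) = -1 → non-residue.
(48/223) = -1 → non-residue.
(79/223) = -1 → non-residue.
(129/223) = -1 → non-residue.
(143/223) = +1 → QR.
Total quadratic residues among the 6: 1.

1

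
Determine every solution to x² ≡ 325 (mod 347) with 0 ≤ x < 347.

67, 280

Since 347 ≡ 3 (mod 4), a square root of 325 is 325^((347+1)/4) = 325^87 mod 347.
Repeated squaring: 325^2≡137, 325^4≡31, 325^8≡267, 325^16≡154, 325^32≡120, 325^64≡173 (mod 347).
325^87 = 325^(64+16+4+2+1) ≡ 67 (mod 347).
Check: 67² = 4489 ≡ 325 (mod 347). The two roots are 67 and 280.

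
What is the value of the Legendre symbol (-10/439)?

Euler's criterion: (-10/439) ≡ 429^219 (mod 439).
429^2 ≡ 100 (mod 439)
429^4 ≡ 342 (mod 439)
429^8 ≡ 190 (mod 439)
429^16 ≡ 102 (mod 439)
429^32 ≡ 307 (mod 439)
429^64 ≡ 303 (mod 439)
429^128 ≡ 58 (mod 439)
429^219 = 429^(128+64+16+8+2+1) ≡ 438 (mod 439).
Result is 438 ≡ −1, so (-10/439) = −1.

-1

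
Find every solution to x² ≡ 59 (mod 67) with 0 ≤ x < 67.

27, 40

Since 67 ≡ 3 (mod 4), a square root of 59 is 59^((67+1)/4) = 59^17 mod 67.
Repeated squaring: 59^2≡64, 59^4≡9, 59^8≡14, 59^16≡62 (mod 67).
59^17 = 59^(16+1) ≡ 40 (mod 67).
Check: 40² = 1600 ≡ 59 (mod 67). The two roots are 27 and 40.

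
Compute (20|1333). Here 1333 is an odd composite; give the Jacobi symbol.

Pull out 2^2: since 1333 ≡ 5 (mod 8), (2/1333) = -1, so (2/1333)^2 = +1.
Reciprocity: 5 ≡ 1 and 1333 ≡ 1 (mod 4), so (5/1333) = +(1333/5).
Reduce top mod 5: now compute (3/5).
Reciprocity: 3 ≡ 3 and 5 ≡ 1 (mod 4), so (3/5) = +(5/3).
Reduce top mod 3: now compute (2/3).
Pull out 2: since 3 ≡ 3 (mod 8), (2/3) = -1.
Reached (1/3) = 1. Collecting the sign flips along the way, the symbol is -1.

-1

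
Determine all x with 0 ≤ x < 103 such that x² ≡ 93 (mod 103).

14, 89

Since 103 ≡ 3 (mod 4), a square root of 93 is 93^((103+1)/4) = 93^26 mod 103.
Repeated squaring: 93^2≡100, 93^4≡9, 93^8≡81, 93^16≡72 (mod 103).
93^26 = 93^(16+8+2) ≡ 14 (mod 103).
Check: 14² = 196 ≡ 93 (mod 103). The two roots are 14 and 89.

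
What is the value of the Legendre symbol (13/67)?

-1

Reciprocity: 13 ≡ 1 and 67 ≡ 3 (mod 4), so (13/67) = +(67/13).
Reduce top mod 13: now compute (2/13).
Pull out 2: since 13 ≡ 5 (mod 8), (2/13) = -1.
Reached (1/13) = 1. Collecting the sign flips along the way, the symbol is -1.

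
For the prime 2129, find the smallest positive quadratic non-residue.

3

(2/2129) = +1, so 2 is a residue.
(3/2129) = −1, so 3 is the smallest positive non-residue mod 2129.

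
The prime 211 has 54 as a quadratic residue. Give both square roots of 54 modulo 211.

73, 138

Since 211 ≡ 3 (mod 4), a square root of 54 is 54^((211+1)/4) = 54^53 mod 211.
Repeated squaring: 54^2≡173, 54^4≡178, 54^8≡34, 54^16≡101, 54^32≡73 (mod 211).
54^53 = 54^(32+16+4+1) ≡ 73 (mod 211).
Check: 73² = 5329 ≡ 54 (mod 211). The two roots are 73 and 138.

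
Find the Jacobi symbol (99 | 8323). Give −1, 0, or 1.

1

Reciprocity: 99 ≡ 3 and 8323 ≡ 3 (mod 4), so (99/8323) = −(8323/99).
Reduce top mod 99: now compute (7/99).
Reciprocity: 7 ≡ 3 and 99 ≡ 3 (mod 4), so (7/99) = −(99/7).
Reduce top mod 7: now compute (1/7).
Reached (1/7) = 1. Collecting the sign flips along the way, the symbol is +1.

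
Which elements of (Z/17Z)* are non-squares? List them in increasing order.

Square k = 1,…,8 (k and 17−k give the same square):
1²=1, 2²=4, 3²=9, 4²=16, 5²≡8, 6²≡2, 7²≡15, 8²≡13 (mod 17).
The residues are {1, 2, 4, 8, 9, 13, 15, 16}; the non-residues are the remaining 8 nonzero classes.

3,5,6,7,10,11,12,14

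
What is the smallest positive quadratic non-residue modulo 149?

(2/149) = −1, so 2 is the smallest positive non-residue mod 149.

2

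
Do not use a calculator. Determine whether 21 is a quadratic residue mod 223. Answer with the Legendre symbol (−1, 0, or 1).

-1

Euler's criterion: (21/223) ≡ 21^111 (mod 223).
21^2 ≡ 218 (mod 223)
21^4 ≡ 25 (mod 223)
21^8 ≡ 179 (mod 223)
21^16 ≡ 152 (mod 223)
21^32 ≡ 135 (mod 223)
21^64 ≡ 162 (mod 223)
21^111 = 21^(64+32+8+4+2+1) ≡ 222 (mod 223).
Result is 222 ≡ −1, so (21/223) = −1.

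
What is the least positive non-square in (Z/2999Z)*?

17

(2/2999) = +1, so 2 is a residue.
(3/2999) = +1, so 3 is a residue.
(4/2999) = +1, so 4 is a residue.
(5/2999) = +1, so 5 is a residue.
(6/2999) = +1, so 6 is a residue.
(7/2999) = +1, so 7 is a residue.
(8/2999) = +1, so 8 is a residue.
(9/2999) = +1, so 9 is a residue.
(10/2999) = +1, so 10 is a residue.
(11/2999) = +1, so 11 is a residue.
(12/2999) = +1, so 12 is a residue.
(13/2999) = +1, so 13 is a residue.
(14/2999) = +1, so 14 is a residue.
(15/2999) = +1, so 15 is a residue.
(16/2999) = +1, so 16 is a residue.
(17/2999) = −1, so 17 is the smallest positive non-residue mod 2999.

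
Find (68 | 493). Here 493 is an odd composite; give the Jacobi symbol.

0

Pull out 2^2: since 493 ≡ 5 (mod 8), (2/493) = -1, so (2/493)^2 = +1.
Reciprocity: 17 ≡ 1 and 493 ≡ 1 (mod 4), so (17/493) = +(493/17).
Reduce top mod 17: now compute (0/17).
Top reduces to 0: gcd > 1, so the symbol is 0.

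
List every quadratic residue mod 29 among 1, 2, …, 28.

Square k = 1,…,14 (k and 29−k give the same square):
1²=1, 2²=4, 3²=9, 4²=16, 5²=25, 6²≡7, 7²≡20, 8²≡6, 9²≡23, 10²≡13, 11²≡5, 12²≡28, 13²≡24, 14²≡22 (mod 29).
So the quadratic residues mod 29 are {1, 4, 5, 6, 7, 9, 13, 16, 20, 22, 23, 24, 25, 28}.

1 4 5 6 7 9 13 16 20 22 23 24 25 28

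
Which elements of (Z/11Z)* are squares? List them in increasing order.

Square k = 1,…,5 (k and 11−k give the same square):
1²=1, 2²=4, 3²=9, 4²≡5, 5²≡3 (mod 11).
So the quadratic residues mod 11 are {1, 3, 4, 5, 9}.

1 3 4 5 9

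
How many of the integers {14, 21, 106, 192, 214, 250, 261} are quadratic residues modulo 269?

3

(14/269) = +1 → QR.
(21/269) = +1 → QR.
(106/269) = -1 → non-residue.
(192/269) = -1 → non-residue.
(214/269) = +1 → QR.
(250/269) = -1 → non-residue.
(261/269) = -1 → non-residue.
Total quadratic residues among the 7: 3.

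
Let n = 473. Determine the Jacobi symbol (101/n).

Reciprocity: 101 ≡ 1 and 473 ≡ 1 (mod 4), so (101/473) = +(473/101).
Reduce top mod 101: now compute (69/101).
Reciprocity: 69 ≡ 1 and 101 ≡ 1 (mod 4), so (69/101) = +(101/69).
Reduce top mod 69: now compute (32/69).
Pull out 2^5: since 69 ≡ 5 (mod 8), (2/69) = -1, so (2/69)^5 = -1.
Reached (1/69) = 1. Collecting the sign flips along the way, the symbol is -1.

-1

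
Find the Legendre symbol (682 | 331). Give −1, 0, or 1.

1

First reduce: 682 ≡ 20 (mod 331).
Pull out 2^2: since 331 ≡ 3 (mod 8), (2/331) = -1, so (2/331)^2 = +1.
Reciprocity: 5 ≡ 1 and 331 ≡ 3 (mod 4), so (5/331) = +(331/5).
Reduce top mod 5: now compute (1/5).
Reached (1/5) = 1. Collecting the sign flips along the way, the symbol is +1.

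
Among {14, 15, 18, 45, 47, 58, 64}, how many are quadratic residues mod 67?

(14/67) = +1 → QR.
(15/67) = +1 → QR.
(18/67) = -1 → non-residue.
(45/67) = -1 → non-residue.
(47/67) = +1 → QR.
(58/67) = -1 → non-residue.
(64/67) = +1 → QR.
Total quadratic residues among the 7: 4.

4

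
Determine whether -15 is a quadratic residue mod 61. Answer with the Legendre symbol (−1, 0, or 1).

First reduce: -15 ≡ 46 (mod 61).
Pull out 2: since 61 ≡ 5 (mod 8), (2/61) = -1.
Reciprocity: 23 ≡ 3 and 61 ≡ 1 (mod 4), so (23/61) = +(61/23).
Reduce top mod 23: now compute (15/23).
Reciprocity: 15 ≡ 3 and 23 ≡ 3 (mod 4), so (15/23) = −(23/15).
Reduce top mod 15: now compute (8/15).
Pull out 2^3: since 15 ≡ 7 (mod 8), (2/15) = +1, so (2/15)^3 = +1.
Reached (1/15) = 1. Collecting the sign flips along the way, the symbol is +1.

1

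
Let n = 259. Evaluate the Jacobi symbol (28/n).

Pull out 2^2: since 259 ≡ 3 (mod 8), (2/259) = -1, so (2/259)^2 = +1.
Reciprocity: 7 ≡ 3 and 259 ≡ 3 (mod 4), so (7/259) = −(259/7).
Reduce top mod 7: now compute (0/7).
Top reduces to 0: gcd > 1, so the symbol is 0.

0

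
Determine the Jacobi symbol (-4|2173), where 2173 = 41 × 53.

First reduce: -4 ≡ 2169 (mod 2173).
Reciprocity: 2169 ≡ 1 and 2173 ≡ 1 (mod 4), so (2169/2173) = +(2173/2169).
Reduce top mod 2169: now compute (4/2169).
Pull out 2^2: since 2169 ≡ 1 (mod 8), (2/2169) = +1, so (2/2169)^2 = +1.
Reached (1/2169) = 1. Collecting the sign flips along the way, the symbol is +1.

1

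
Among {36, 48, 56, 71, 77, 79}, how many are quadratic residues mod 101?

5

(36/101) = +1 → QR.
(48/101) = -1 → non-residue.
(56/101) = +1 → QR.
(71/101) = +1 → QR.
(77/101) = +1 → QR.
(79/101) = +1 → QR.
Total quadratic residues among the 6: 5.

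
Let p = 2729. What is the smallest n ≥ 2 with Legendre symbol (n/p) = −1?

3

(2/2729) = +1, so 2 is a residue.
(3/2729) = −1, so 3 is the smallest positive non-residue mod 2729.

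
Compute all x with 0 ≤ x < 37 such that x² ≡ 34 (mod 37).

16, 21

37 ≡ 1 (mod 4), so we find a root by search.
Trying successive values, 16² = 256 ≡ 34 (mod 37). The other root is 37 − 16 = 21.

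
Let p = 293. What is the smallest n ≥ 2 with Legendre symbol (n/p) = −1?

2

(2/293) = −1, so 2 is the smallest positive non-residue mod 293.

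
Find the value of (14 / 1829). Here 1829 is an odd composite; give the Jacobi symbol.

Pull out 2: since 1829 ≡ 5 (mod 8), (2/1829) = -1.
Reciprocity: 7 ≡ 3 and 1829 ≡ 1 (mod 4), so (7/1829) = +(1829/7).
Reduce top mod 7: now compute (2/7).
Pull out 2: since 7 ≡ 7 (mod 8), (2/7) = +1.
Reached (1/7) = 1. Collecting the sign flips along the way, the symbol is -1.

-1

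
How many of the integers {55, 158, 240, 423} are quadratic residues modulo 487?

2

(55/487) = +1 → QR.
(158/487) = -1 → non-residue.
(240/487) = +1 → QR.
(423/487) = -1 → non-residue.
Total quadratic residues among the 4: 2.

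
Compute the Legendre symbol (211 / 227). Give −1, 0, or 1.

Euler's criterion: (211/227) ≡ 211^113 (mod 227).
211^2 ≡ 29 (mod 227)
211^4 ≡ 160 (mod 227)
211^8 ≡ 176 (mod 227)
211^16 ≡ 104 (mod 227)
211^32 ≡ 147 (mod 227)
211^64 ≡ 44 (mod 227)
211^113 = 211^(64+32+16+1) ≡ 226 (mod 227).
Result is 226 ≡ −1, so (211/227) = −1.

-1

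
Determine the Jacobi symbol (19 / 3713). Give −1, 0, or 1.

-1

Reciprocity: 19 ≡ 3 and 3713 ≡ 1 (mod 4), so (19/3713) = +(3713/19).
Reduce top mod 19: now compute (8/19).
Pull out 2^3: since 19 ≡ 3 (mod 8), (2/19) = -1, so (2/19)^3 = -1.
Reached (1/19) = 1. Collecting the sign flips along the way, the symbol is -1.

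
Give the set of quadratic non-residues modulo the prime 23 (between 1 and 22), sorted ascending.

Square k = 1,…,11 (k and 23−k give the same square):
1²=1, 2²=4, 3²=9, 4²=16, 5²≡2, 6²≡13, 7²≡3, 8²≡18, 9²≡12, 10²≡8, 11²≡6 (mod 23).
The residues are {1, 2, 3, 4, 6, 8, 9, 12, 13, 16, 18}; the non-residues are the remaining 11 nonzero classes.

5 7 10 11 14 15 17 19 20 21 22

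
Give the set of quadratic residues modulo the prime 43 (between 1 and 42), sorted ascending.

Square k = 1,…,21 (k and 43−k give the same square):
1²=1, 2²=4, 3²=9, 4²=16, 5²=25, 6²=36, 7²≡6, 8²≡21, 9²≡38, 10²≡14, 11²≡35, 12²≡15, 13²≡40, 14²≡24, 15²≡10, 16²≡41, 17²≡31, 18²≡23, 19²≡17, 20²≡13, 21²≡11 (mod 43).
So the quadratic residues mod 43 are {1, 4, 6, 9, 10, 11, 13, 14, 15, 16, 17, 21, 23, 24, 25, 31, 35, 36, 38, 40, 41}.

1,4,6,9,10,11,13,14,15,16,17,21,23,24,25,31,35,36,38,40,41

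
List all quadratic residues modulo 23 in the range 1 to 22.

1, 2, 3, 4, 6, 8, 9, 12, 13, 16, 18

Square k = 1,…,11 (k and 23−k give the same square):
1²=1, 2²=4, 3²=9, 4²=16, 5²≡2, 6²≡13, 7²≡3, 8²≡18, 9²≡12, 10²≡8, 11²≡6 (mod 23).
So the quadratic residues mod 23 are {1, 2, 3, 4, 6, 8, 9, 12, 13, 16, 18}.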